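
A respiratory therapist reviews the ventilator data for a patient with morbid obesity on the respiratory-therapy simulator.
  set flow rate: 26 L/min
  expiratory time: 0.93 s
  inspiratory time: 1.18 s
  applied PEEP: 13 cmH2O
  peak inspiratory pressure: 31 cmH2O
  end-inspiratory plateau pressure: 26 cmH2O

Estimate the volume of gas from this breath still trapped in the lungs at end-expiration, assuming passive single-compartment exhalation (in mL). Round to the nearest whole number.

66

Flow: 26 L/min ÷ 60 = 0.4333 L/s.
Vt = flow × Ti = 0.4333 L/s × 1.18 s × 1000 mL/L = 511.29 mL.
R = (PIP − Pplat)/V̇ = (31 − 26) / 0.4333 = 5.0/0.4333 = 11.539 cmH2O·s/L.
C = Vt/(Pplat − PEEP) = 511.29 / (26 − 13) = 511.29/13.0 = 39.33 mL/cmH2O.
τ = R × C = 11.539 × 0.03933 L/cmH2O = 0.4538 s.
Fraction remaining = e^(−Te/τ) = e^(−0.93/0.4538) = 0.1288.
Trapped volume = 511.29 × 0.1288 = 65.854 mL.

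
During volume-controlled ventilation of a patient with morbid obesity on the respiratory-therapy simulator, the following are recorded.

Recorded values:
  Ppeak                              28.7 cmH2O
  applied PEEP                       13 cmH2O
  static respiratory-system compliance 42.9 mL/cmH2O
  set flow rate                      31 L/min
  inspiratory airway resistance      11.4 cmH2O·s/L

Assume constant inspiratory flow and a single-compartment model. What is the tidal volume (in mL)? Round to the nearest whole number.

Flow: 31 L/min ÷ 60 = 0.5167 L/s.
Equation of motion (constant flow): PIP = Vt/C + R·V̇ + PEEP.
Vt/C = PIP − R·V̇ − PEEP = 28.7 − 5.89 − 13 = 9.81 cmH2O.
Vt = C × 9.81 = 42.9 × 9.81 = 420.85 mL.

421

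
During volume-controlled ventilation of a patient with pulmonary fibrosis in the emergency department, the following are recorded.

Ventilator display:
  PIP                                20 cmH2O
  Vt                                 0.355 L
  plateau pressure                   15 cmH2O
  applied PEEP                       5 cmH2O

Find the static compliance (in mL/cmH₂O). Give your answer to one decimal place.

Cstat = Vt / (Pplat − PEEP) = 355 / (15 − 5) = 355 / 10.0 = 35.5 mL/cmH2O.

35.5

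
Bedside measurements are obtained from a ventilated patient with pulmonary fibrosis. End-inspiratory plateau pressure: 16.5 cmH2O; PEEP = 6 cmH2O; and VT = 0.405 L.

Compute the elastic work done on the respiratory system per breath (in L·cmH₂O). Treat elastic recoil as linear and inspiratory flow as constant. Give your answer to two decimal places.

2.13

Elastic work ≈ ½ × (Pplat − PEEP) × Vt = 0.5 × (16.5 − 6) × 0.405 L = 0.5 × 10.5 × 0.405 = 2.126 L·cmH2O.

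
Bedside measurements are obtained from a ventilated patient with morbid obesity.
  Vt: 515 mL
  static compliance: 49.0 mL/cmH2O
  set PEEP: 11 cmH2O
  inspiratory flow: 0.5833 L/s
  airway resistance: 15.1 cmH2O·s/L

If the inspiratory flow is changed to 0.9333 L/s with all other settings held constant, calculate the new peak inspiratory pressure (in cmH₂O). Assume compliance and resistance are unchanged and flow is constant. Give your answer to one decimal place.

35.6

PIP = Vt/C + R·V̇ + PEEP (constant-flow equation of motion).
Only the resistive term changes: ΔPIP = R × ΔV̇ = 15.1 × (0.9333 − 0.5833) = 15.1 × 0.35 = 5.285 cmH2O.
Original PIP = 515/49.0 + 15.1×0.5833 + 11 = 30.318 cmH2O; new PIP = 30.318 + (5.285) = 35.603 cmH2O.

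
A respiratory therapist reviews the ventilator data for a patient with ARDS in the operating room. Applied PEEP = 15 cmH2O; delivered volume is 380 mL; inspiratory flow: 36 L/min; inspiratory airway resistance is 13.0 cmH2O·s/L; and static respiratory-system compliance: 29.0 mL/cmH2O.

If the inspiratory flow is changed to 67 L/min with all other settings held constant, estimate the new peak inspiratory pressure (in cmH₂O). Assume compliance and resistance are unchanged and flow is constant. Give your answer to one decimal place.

42.6

Flow: 36 L/min ÷ 60 = 0.6 L/s.
New flow: 67 L/min ÷ 60 = 1.1167 L/s.
PIP = Vt/C + R·V̇ + PEEP (constant-flow equation of motion).
Only the resistive term changes: ΔPIP = R × ΔV̇ = 13.0 × (1.1167 − 0.6) = 13.0 × 0.5167 = 6.717 cmH2O.
Original PIP = 380/29.0 + 13.0×0.6 + 15 = 35.903 cmH2O; new PIP = 35.903 + (6.717) = 42.62 cmH2O.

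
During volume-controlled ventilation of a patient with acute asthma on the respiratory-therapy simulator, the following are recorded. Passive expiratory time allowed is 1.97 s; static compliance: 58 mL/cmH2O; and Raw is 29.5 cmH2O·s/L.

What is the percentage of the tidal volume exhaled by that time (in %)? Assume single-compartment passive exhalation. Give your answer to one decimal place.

τ = R × C = 29.5 × 58 mL/cmH2O = 29.5 × 0.058 L/cmH2O = 1.711 s.
Passive exhalation: V(t)/V₀ = e^(−t/τ) = e^(−1.97/1.711) = 0.3162.
Fraction exhaled = 1 − 0.3162 = 0.6838 → 68.38%.

68.4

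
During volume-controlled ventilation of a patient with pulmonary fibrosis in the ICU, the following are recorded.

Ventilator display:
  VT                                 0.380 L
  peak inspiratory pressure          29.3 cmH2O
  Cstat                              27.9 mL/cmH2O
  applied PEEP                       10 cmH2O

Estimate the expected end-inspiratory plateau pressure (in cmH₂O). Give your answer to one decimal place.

Pplat = PEEP + Vt / Cstat = 10 + 380 / 27.9 = 10 + 13.62 = 23.62 cmH2O.

23.6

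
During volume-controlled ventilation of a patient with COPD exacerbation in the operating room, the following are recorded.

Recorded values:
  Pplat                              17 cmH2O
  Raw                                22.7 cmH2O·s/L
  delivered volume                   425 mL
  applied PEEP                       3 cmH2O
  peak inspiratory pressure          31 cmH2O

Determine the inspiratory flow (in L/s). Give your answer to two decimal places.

0.62

flow = (PIP − Pplat) / Raw = 14.0 / 22.7 = 0.6167 L/s.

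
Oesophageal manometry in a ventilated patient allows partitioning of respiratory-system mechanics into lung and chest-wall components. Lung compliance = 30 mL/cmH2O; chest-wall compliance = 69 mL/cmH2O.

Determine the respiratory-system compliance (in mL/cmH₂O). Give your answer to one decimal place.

Lung and chest wall are elastances in series: 1/Crs = 1/CL + 1/Ccw.
1/Crs = 1/30 + 1/69 = 0.04783.
Crs = 20.907 mL/cmH2O.

20.9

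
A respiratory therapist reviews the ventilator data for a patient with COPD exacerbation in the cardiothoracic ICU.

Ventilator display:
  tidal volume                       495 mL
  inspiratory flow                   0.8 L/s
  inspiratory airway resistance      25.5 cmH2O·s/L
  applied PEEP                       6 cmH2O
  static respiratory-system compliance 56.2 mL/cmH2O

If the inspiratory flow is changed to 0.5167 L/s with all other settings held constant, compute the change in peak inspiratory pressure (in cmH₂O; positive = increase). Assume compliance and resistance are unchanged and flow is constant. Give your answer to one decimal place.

-7.2

PIP = Vt/C + R·V̇ + PEEP (constant-flow equation of motion).
Only the resistive term changes: ΔPIP = R × ΔV̇ = 25.5 × (0.5167 − 0.8) = 25.5 × -0.2833 = -7.224 cmH2O.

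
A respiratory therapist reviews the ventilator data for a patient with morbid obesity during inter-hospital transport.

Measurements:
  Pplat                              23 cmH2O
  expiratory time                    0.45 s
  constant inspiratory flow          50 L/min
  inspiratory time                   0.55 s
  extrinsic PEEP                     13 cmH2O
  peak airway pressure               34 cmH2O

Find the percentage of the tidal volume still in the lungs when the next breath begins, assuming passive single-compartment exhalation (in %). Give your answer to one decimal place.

47.5

Flow: 50 L/min ÷ 60 = 0.8333 L/s.
Vt = flow × Ti = 0.8333 L/s × 0.55 s × 1000 mL/L = 458.32 mL.
R = (PIP − Pplat)/V̇ = (34 − 23) / 0.8333 = 11.0/0.8333 = 13.201 cmH2O·s/L.
C = Vt/(Pplat − PEEP) = 458.32 / (23 − 13) = 458.32/10.0 = 45.832 mL/cmH2O.
τ = R × C = 13.201 × 0.04583 L/cmH2O = 0.605 s.
Fraction remaining at end-expiration = e^(−Te/τ) = e^(−0.45/0.605) = 0.4753 → 47.53%.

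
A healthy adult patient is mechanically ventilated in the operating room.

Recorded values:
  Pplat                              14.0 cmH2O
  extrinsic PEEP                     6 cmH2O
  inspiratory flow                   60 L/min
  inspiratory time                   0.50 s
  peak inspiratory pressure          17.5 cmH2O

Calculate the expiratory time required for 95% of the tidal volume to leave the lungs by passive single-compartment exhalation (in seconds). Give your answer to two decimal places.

0.66

Flow: 60 L/min ÷ 60 = 1 L/s.
Vt = flow × Ti = 1 L/s × 0.50 s × 1000 mL/L = 500.0 mL.
R = (PIP − Pplat)/V̇ = (17.5 − 14.0) / 1 = 3.5/1 = 3.5 cmH2O·s/L.
C = Vt/(Pplat − PEEP) = 500.0 / (14.0 − 6) = 500.0/8.0 = 62.5 mL/cmH2O.
τ = R × C = 3.5 × 0.0625 L/cmH2O = 0.2188 s.
t = −τ·ln(1 − 0.95) = −0.2188·ln(0.05) = 0.6555 s.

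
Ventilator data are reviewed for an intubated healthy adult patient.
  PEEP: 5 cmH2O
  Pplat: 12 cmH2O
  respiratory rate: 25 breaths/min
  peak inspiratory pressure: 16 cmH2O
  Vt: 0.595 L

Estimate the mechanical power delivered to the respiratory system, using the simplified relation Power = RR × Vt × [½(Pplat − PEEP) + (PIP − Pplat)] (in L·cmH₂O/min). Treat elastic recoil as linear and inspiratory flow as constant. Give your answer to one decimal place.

111.6

Per-breath work = Vt × [½(Pplat−PEEP) + (PIP−Pplat)] = 0.595 × [0.5×7.0 + 4.0] = 0.595 × 7.5 = 4.463 L·cmH2O.
Power = 25 × 4.463 = 111.58 L·cmH2O/min.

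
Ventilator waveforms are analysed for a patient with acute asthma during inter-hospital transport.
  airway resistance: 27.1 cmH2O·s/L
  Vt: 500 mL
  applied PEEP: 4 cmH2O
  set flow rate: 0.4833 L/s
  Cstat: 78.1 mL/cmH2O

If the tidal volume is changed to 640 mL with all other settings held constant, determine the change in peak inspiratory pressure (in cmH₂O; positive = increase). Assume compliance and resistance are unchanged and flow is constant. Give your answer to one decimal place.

PIP = Vt/C + R·V̇ + PEEP (constant-flow equation of motion).
Only the elastic term changes: ΔPIP = ΔVt / C = (640 − 500) / 78.1 = 1.793 cmH2O.

1.8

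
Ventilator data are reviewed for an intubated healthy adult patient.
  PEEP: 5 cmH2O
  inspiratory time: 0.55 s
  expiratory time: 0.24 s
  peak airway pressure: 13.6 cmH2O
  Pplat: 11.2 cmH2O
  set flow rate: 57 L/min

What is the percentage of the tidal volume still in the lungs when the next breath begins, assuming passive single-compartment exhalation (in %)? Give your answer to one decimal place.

32.4

Flow: 57 L/min ÷ 60 = 0.95 L/s.
Vt = flow × Ti = 0.95 L/s × 0.55 s × 1000 mL/L = 522.5 mL.
R = (PIP − Pplat)/V̇ = (13.6 − 11.2) / 0.95 = 2.4/0.95 = 2.526 cmH2O·s/L.
C = Vt/(Pplat − PEEP) = 522.5 / (11.2 − 5) = 522.5/6.2 = 84.274 mL/cmH2O.
τ = R × C = 2.526 × 0.08427 L/cmH2O = 0.2129 s.
Fraction remaining at end-expiration = e^(−Te/τ) = e^(−0.24/0.2129) = 0.3239 → 32.39%.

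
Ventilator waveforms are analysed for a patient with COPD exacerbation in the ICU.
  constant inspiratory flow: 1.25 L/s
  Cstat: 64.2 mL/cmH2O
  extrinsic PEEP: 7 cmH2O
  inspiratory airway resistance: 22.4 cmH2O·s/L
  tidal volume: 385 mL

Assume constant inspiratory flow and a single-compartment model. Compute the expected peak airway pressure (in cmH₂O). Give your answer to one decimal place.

Equation of motion (constant flow): PIP = Vt/C + R·V̇ + PEEP.
PIP = 385/64.2 + 22.4×1.25 + 7 = 5.997 + 28.0 + 7 = 40.997 cmH2O.

41.0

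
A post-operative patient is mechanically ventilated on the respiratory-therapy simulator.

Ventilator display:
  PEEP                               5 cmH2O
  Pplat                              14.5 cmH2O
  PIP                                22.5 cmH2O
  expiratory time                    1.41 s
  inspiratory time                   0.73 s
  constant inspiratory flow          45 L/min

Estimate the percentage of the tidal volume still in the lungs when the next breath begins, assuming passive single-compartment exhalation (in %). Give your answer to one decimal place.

10.1

Flow: 45 L/min ÷ 60 = 0.75 L/s.
Vt = flow × Ti = 0.75 L/s × 0.73 s × 1000 mL/L = 547.5 mL.
R = (PIP − Pplat)/V̇ = (22.5 − 14.5) / 0.75 = 8.0/0.75 = 10.667 cmH2O·s/L.
C = Vt/(Pplat − PEEP) = 547.5 / (14.5 − 5) = 547.5/9.5 = 57.632 mL/cmH2O.
τ = R × C = 10.667 × 0.05763 L/cmH2O = 0.6147 s.
Fraction remaining at end-expiration = e^(−Te/τ) = e^(−1.41/0.6147) = 0.1009 → 10.09%.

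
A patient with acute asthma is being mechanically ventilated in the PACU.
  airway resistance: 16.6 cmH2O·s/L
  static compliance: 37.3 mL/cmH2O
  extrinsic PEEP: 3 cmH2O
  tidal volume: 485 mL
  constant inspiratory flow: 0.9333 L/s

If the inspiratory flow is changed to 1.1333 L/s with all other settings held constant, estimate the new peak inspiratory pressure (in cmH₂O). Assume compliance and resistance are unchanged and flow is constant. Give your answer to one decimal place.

34.8

PIP = Vt/C + R·V̇ + PEEP (constant-flow equation of motion).
Only the resistive term changes: ΔPIP = R × ΔV̇ = 16.6 × (1.1333 − 0.9333) = 16.6 × 0.2 = 3.32 cmH2O.
Original PIP = 485/37.3 + 16.6×0.9333 + 3 = 31.495 cmH2O; new PIP = 31.495 + (3.32) = 34.815 cmH2O.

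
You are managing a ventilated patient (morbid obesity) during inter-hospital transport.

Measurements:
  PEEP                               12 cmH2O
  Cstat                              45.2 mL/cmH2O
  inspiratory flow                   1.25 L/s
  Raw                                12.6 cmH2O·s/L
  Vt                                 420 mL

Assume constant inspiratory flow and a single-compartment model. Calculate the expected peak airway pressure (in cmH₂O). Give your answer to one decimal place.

37.0

Equation of motion (constant flow): PIP = Vt/C + R·V̇ + PEEP.
PIP = 420/45.2 + 12.6×1.25 + 12 = 9.292 + 15.75 + 12 = 37.042 cmH2O.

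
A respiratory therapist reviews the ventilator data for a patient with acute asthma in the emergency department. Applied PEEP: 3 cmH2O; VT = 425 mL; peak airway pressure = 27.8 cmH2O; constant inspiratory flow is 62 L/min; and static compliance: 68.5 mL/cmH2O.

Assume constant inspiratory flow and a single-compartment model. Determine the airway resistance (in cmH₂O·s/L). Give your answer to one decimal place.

Flow: 62 L/min ÷ 60 = 1.0333 L/s.
Equation of motion (constant flow): PIP = Vt/C + R·V̇ + PEEP.
R·V̇ = PIP − Vt/C − PEEP = 27.8 − 425/68.5 − 3 = 27.8 − 6.204 − 3 = 18.596 cmH2O.
R = 18.596 / 1.0333 = 17.997 cmH2O·s/L.

18.0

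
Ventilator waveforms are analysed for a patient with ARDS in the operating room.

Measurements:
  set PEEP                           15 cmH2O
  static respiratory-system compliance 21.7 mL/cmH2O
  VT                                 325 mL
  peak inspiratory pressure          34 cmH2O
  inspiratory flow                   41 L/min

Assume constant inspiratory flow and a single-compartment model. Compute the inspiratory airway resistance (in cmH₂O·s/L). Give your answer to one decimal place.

Flow: 41 L/min ÷ 60 = 0.6833 L/s.
Equation of motion (constant flow): PIP = Vt/C + R·V̇ + PEEP.
R·V̇ = PIP − Vt/C − PEEP = 34 − 325/21.7 − 15 = 34 − 14.977 − 15 = 4.023 cmH2O.
R = 4.023 / 0.6833 = 5.888 cmH2O·s/L.

5.9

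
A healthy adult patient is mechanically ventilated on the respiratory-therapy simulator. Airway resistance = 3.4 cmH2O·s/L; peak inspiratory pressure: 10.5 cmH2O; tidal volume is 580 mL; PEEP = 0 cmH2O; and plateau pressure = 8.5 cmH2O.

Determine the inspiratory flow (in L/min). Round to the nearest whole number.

flow = (PIP − Pplat) / Raw = (10.5 − 8.5) / 3.4 = 0.5882 L/s × 60 = 35.292 L/min.

35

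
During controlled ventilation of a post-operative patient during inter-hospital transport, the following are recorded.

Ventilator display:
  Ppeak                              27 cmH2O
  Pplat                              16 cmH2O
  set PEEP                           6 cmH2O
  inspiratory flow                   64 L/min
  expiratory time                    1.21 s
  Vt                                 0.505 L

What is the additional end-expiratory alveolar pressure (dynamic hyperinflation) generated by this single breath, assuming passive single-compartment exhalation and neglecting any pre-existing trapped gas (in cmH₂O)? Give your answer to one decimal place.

Flow: 64 L/min ÷ 60 = 1.0667 L/s.
R = (PIP − Pplat)/V̇ = (27 − 16) / 1.0667 = 11.0/1.0667 = 10.312 cmH2O·s/L.
C = Vt/(Pplat − PEEP) = 505.0 / (16 − 6) = 505.0/10.0 = 50.5 mL/cmH2O.
τ = R × C = 10.312 × 0.0505 L/cmH2O = 0.5208 s.
Fraction remaining = e^(−Te/τ) = e^(−1.21/0.5208) = 0.09795; trapped volume = 505.0 × 0.09795 = 49.465 mL.
Additional alveolar pressure from trapping ≈ V_trapped / C = 49.465 / 50.5 = 0.9795 cmH2O.

1.0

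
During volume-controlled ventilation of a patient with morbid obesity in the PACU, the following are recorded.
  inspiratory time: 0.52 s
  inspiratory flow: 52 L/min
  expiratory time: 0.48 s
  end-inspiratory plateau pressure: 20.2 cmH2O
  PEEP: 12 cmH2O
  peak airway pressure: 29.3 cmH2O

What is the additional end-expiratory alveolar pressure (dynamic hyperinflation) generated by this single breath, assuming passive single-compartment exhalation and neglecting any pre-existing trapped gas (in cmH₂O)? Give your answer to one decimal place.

Flow: 52 L/min ÷ 60 = 0.8667 L/s.
Vt = flow × Ti = 0.8667 L/s × 0.52 s × 1000 mL/L = 450.68 mL.
R = (PIP − Pplat)/V̇ = (29.3 − 20.2) / 0.8667 = 9.1/0.8667 = 10.5 cmH2O·s/L.
C = Vt/(Pplat − PEEP) = 450.68 / (20.2 − 12) = 450.68/8.2 = 54.961 mL/cmH2O.
τ = R × C = 10.5 × 0.05496 L/cmH2O = 0.5771 s.
Fraction remaining = e^(−Te/τ) = e^(−0.48/0.5771) = 0.4353; trapped volume = 450.68 × 0.4353 = 196.18 mL.
Additional alveolar pressure from trapping ≈ V_trapped / C = 196.18 / 54.961 = 3.569 cmH2O.

3.6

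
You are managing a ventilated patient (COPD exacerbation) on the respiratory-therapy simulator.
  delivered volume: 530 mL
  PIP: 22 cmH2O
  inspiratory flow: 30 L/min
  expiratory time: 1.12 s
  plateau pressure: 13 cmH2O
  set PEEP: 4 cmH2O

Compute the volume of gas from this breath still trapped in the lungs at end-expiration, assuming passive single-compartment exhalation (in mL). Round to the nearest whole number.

Flow: 30 L/min ÷ 60 = 0.5 L/s.
R = (PIP − Pplat)/V̇ = (22 − 13) / 0.5 = 9.0/0.5 = 18.0 cmH2O·s/L.
C = Vt/(Pplat − PEEP) = 530.0 / (13 − 4) = 530.0/9.0 = 58.889 mL/cmH2O.
τ = R × C = 18.0 × 0.05889 L/cmH2O = 1.06 s.
Fraction remaining = e^(−Te/τ) = e^(−1.12/1.06) = 0.3476.
Trapped volume = 530.0 × 0.3476 = 184.23 mL.

184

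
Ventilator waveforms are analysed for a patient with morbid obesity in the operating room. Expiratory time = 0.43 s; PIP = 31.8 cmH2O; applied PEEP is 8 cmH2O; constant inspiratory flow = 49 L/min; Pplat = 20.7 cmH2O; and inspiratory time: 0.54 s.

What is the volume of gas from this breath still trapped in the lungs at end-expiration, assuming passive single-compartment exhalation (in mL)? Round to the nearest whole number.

177

Flow: 49 L/min ÷ 60 = 0.8167 L/s.
Vt = flow × Ti = 0.8167 L/s × 0.54 s × 1000 mL/L = 441.02 mL.
R = (PIP − Pplat)/V̇ = (31.8 − 20.7) / 0.8167 = 11.1/0.8167 = 13.591 cmH2O·s/L.
C = Vt/(Pplat − PEEP) = 441.02 / (20.7 − 8) = 441.02/12.7 = 34.726 mL/cmH2O.
τ = R × C = 13.591 × 0.03473 L/cmH2O = 0.472 s.
Fraction remaining = e^(−Te/τ) = e^(−0.43/0.472) = 0.4021.
Trapped volume = 441.02 × 0.4021 = 177.33 mL.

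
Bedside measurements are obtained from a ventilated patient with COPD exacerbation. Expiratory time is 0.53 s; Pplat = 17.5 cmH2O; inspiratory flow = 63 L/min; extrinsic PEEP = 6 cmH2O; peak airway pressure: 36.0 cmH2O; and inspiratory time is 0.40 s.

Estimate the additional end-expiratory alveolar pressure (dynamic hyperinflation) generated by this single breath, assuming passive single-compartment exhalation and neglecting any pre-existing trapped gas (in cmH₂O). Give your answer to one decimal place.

Flow: 63 L/min ÷ 60 = 1.05 L/s.
Vt = flow × Ti = 1.05 L/s × 0.40 s × 1000 mL/L = 420.0 mL.
R = (PIP − Pplat)/V̇ = (36.0 − 17.5) / 1.05 = 18.5/1.05 = 17.619 cmH2O·s/L.
C = Vt/(Pplat − PEEP) = 420.0 / (17.5 − 6) = 420.0/11.5 = 36.522 mL/cmH2O.
τ = R × C = 17.619 × 0.03652 L/cmH2O = 0.6434 s.
Fraction remaining = e^(−Te/τ) = e^(−0.53/0.6434) = 0.4388; trapped volume = 420.0 × 0.4388 = 184.3 mL.
Additional alveolar pressure from trapping ≈ V_trapped / C = 184.3 / 36.522 = 5.046 cmH2O.

5.0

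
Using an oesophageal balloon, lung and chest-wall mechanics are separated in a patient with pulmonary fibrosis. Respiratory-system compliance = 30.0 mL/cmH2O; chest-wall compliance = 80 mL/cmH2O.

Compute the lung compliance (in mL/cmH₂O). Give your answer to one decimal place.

48.0

1/CL = 1/Crs − 1/Ccw.
1/CL = 1/30.0 − 1/80 = 0.02083.
CL = 48.008 mL/cmH2O.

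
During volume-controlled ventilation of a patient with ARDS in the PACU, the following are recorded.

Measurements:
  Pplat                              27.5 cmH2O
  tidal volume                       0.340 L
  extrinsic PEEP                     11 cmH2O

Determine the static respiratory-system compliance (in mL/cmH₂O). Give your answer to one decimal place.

Cstat = Vt / (Pplat − PEEP) = 340 / (27.5 − 11) = 340 / 16.5 = 20.606 mL/cmH2O.

20.6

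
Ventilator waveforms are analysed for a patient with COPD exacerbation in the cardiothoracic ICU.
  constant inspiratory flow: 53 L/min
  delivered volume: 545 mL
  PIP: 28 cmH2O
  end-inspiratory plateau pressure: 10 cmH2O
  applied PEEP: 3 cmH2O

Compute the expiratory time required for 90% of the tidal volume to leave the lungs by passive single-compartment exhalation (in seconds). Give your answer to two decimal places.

3.65

Flow: 53 L/min ÷ 60 = 0.8833 L/s.
R = (PIP − Pplat)/V̇ = (28 − 10) / 0.8833 = 18.0/0.8833 = 20.378 cmH2O·s/L.
C = Vt/(Pplat − PEEP) = 545.0 / (10 − 3) = 545.0/7.0 = 77.857 mL/cmH2O.
τ = R × C = 20.378 × 0.07786 L/cmH2O = 1.587 s.
t = −τ·ln(1 − 0.90) = −1.587·ln(0.1) = 3.654 s.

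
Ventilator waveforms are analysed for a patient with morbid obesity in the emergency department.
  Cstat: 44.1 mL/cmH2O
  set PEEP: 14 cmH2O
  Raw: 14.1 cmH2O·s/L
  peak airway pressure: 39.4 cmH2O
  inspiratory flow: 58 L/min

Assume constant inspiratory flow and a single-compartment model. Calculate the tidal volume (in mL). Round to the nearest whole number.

519

Flow: 58 L/min ÷ 60 = 0.9667 L/s.
Equation of motion (constant flow): PIP = Vt/C + R·V̇ + PEEP.
Vt/C = PIP − R·V̇ − PEEP = 39.4 − 13.63 − 14 = 11.77 cmH2O.
Vt = C × 11.77 = 44.1 × 11.77 = 519.06 mL.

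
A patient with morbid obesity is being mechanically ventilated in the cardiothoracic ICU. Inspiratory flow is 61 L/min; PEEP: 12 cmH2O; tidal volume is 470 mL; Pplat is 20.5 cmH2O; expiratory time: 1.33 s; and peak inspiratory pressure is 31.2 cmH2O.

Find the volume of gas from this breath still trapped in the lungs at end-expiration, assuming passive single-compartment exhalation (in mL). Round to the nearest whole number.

48

Flow: 61 L/min ÷ 60 = 1.0167 L/s.
R = (PIP − Pplat)/V̇ = (31.2 − 20.5) / 1.0167 = 10.7/1.0167 = 10.524 cmH2O·s/L.
C = Vt/(Pplat − PEEP) = 470.0 / (20.5 − 12) = 470.0/8.5 = 55.294 mL/cmH2O.
τ = R × C = 10.524 × 0.05529 L/cmH2O = 0.5819 s.
Fraction remaining = e^(−Te/τ) = e^(−1.33/0.5819) = 0.1017.
Trapped volume = 470.0 × 0.1017 = 47.799 mL.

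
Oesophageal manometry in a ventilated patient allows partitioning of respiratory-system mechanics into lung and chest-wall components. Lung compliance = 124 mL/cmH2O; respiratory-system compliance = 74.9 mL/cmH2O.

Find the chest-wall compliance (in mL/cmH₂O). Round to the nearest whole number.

1/Ccw = 1/Crs − 1/CL.
1/Ccw = 1/74.9 − 1/124 = 0.005287.
Ccw = 189.14 mL/cmH2O.

189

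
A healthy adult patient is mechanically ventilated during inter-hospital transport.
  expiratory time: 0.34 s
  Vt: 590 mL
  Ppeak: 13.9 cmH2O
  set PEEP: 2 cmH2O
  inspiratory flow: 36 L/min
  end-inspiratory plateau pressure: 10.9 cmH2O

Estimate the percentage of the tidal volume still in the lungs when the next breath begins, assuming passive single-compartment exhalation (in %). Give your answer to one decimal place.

Flow: 36 L/min ÷ 60 = 0.6 L/s.
R = (PIP − Pplat)/V̇ = (13.9 − 10.9) / 0.6 = 3.0/0.6 = 5.0 cmH2O·s/L.
C = Vt/(Pplat − PEEP) = 590.0 / (10.9 − 2) = 590.0/8.9 = 66.292 mL/cmH2O.
τ = R × C = 5.0 × 0.06629 L/cmH2O = 0.3315 s.
Fraction remaining at end-expiration = e^(−Te/τ) = e^(−0.34/0.3315) = 0.3586 → 35.86%.

35.9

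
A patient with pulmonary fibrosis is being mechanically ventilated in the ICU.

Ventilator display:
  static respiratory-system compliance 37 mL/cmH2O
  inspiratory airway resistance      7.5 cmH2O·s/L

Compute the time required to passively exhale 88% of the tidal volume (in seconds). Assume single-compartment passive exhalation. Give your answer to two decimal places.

0.59

τ = R × C = 7.5 × 37 mL/cmH2O = 7.5 × 0.037 L/cmH2O = 0.2775 s.
Exhaled fraction f = 1 − e^(−t/τ) → t = −τ·ln(1 − f) = −0.2775·ln(0.12) = 0.5884 s.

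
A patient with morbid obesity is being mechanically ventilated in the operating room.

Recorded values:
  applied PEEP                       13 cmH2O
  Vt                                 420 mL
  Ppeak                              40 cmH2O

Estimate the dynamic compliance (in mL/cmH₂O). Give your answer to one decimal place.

15.6

Dynamic compliance = Vt / (PIP − PEEP) = 420 / (40 − 13) = 420 / 27.0 = 15.556 mL/cmH2O.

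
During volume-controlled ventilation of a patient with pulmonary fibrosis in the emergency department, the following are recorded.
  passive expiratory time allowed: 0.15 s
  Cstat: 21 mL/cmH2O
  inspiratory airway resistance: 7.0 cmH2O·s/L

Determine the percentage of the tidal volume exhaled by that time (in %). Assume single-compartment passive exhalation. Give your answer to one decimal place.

64.0

τ = R × C = 7.0 × 21 mL/cmH2O = 7.0 × 0.021 L/cmH2O = 0.147 s.
Passive exhalation: V(t)/V₀ = e^(−t/τ) = e^(−0.15/0.147) = 0.3604.
Fraction exhaled = 1 − 0.3604 = 0.6396 → 63.96%.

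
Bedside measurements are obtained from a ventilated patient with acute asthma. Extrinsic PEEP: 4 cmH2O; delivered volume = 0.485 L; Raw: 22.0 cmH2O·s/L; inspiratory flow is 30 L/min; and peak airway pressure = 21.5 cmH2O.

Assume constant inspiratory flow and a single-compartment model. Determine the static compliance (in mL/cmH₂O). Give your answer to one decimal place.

74.6

Flow: 30 L/min ÷ 60 = 0.5 L/s.
Equation of motion (constant flow): PIP = Vt/C + R·V̇ + PEEP.
Vt/C = PIP − R·V̇ − PEEP = 21.5 − 22.0×0.5 − 4 = 21.5 − 11.0 − 4 = 6.5 cmH2O.
C = Vt / 6.5 = 485 / 6.5 = 74.615 mL/cmH2O.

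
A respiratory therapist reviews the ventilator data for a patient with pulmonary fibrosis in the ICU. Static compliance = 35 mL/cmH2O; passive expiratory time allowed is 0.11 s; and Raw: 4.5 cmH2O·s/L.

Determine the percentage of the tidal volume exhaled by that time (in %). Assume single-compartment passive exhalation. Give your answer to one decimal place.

50.3

τ = R × C = 4.5 × 35 mL/cmH2O = 4.5 × 0.035 L/cmH2O = 0.1575 s.
Passive exhalation: V(t)/V₀ = e^(−t/τ) = e^(−0.11/0.1575) = 0.4974.
Fraction exhaled = 1 − 0.4974 = 0.5026 → 50.26%.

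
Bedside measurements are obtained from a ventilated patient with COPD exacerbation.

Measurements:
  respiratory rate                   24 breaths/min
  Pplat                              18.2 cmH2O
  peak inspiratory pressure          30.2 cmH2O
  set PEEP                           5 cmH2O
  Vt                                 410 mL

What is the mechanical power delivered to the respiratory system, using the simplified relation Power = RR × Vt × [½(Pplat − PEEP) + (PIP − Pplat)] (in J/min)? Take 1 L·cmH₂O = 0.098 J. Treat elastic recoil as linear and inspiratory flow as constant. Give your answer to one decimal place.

17.9

Per-breath work = Vt × [½(Pplat−PEEP) + (PIP−Pplat)] = 0.410 × [0.5×13.2 + 12.0] = 0.410 × 18.6 = 7.626 L·cmH2O.
Power = 24 × 7.626 = 183.02 L·cmH2O/min.
× 0.098 J/(L·cmH2O) → 17.936 J/min.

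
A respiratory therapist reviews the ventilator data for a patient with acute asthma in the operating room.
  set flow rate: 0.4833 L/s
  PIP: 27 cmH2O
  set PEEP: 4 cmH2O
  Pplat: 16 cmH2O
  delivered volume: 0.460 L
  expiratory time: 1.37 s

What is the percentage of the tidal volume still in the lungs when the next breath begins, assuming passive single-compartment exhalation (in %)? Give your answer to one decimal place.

R = (PIP − Pplat)/V̇ = (27 − 16) / 0.4833 = 11.0/0.4833 = 22.76 cmH2O·s/L.
C = Vt/(Pplat − PEEP) = 460.0 / (16 − 4) = 460.0/12.0 = 38.333 mL/cmH2O.
τ = R × C = 22.76 × 0.03833 L/cmH2O = 0.8724 s.
Fraction remaining at end-expiration = e^(−Te/τ) = e^(−1.37/0.8724) = 0.208 → 20.8%.

20.8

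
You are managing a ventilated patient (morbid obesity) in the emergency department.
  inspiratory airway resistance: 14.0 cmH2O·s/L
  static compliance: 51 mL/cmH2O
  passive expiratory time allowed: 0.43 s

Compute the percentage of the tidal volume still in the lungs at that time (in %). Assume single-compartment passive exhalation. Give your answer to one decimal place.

τ = R × C = 14.0 × 51 mL/cmH2O = 14.0 × 0.051 L/cmH2O = 0.714 s.
Passive exhalation: V(t)/V₀ = e^(−t/τ) = e^(−0.43/0.714) = 0.5476.
Fraction remaining = 0.5476 → 54.76%.

54.8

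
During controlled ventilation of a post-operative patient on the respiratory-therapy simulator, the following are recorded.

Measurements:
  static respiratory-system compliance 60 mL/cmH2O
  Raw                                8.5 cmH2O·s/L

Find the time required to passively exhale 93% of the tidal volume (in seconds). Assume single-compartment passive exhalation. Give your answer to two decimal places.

1.36

τ = R × C = 8.5 × 60 mL/cmH2O = 8.5 × 0.060 L/cmH2O = 0.51 s.
Exhaled fraction f = 1 − e^(−t/τ) → t = −τ·ln(1 − f) = −0.51·ln(0.07) = 1.356 s.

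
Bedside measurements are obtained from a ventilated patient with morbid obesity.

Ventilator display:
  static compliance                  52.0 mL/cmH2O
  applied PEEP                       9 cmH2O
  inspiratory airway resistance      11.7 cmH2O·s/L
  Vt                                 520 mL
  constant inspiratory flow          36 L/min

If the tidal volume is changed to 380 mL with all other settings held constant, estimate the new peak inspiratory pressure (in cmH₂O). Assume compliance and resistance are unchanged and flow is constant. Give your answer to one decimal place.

23.3

Flow: 36 L/min ÷ 60 = 0.6 L/s.
PIP = Vt/C + R·V̇ + PEEP (constant-flow equation of motion).
Only the elastic term changes: ΔPIP = ΔVt / C = (380 − 520) / 52.0 = -2.692 cmH2O.
Original PIP = 520/52.0 + 11.7×0.6 + 9 = 26.02 cmH2O; new PIP = 26.02 + (-2.692) = 23.328 cmH2O.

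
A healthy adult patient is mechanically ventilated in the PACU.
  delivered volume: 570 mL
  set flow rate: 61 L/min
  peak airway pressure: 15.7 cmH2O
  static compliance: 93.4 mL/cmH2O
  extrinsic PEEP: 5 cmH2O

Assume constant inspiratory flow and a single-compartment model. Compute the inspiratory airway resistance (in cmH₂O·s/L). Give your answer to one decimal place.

4.5

Flow: 61 L/min ÷ 60 = 1.0167 L/s.
Equation of motion (constant flow): PIP = Vt/C + R·V̇ + PEEP.
R·V̇ = PIP − Vt/C − PEEP = 15.7 − 570/93.4 − 5 = 15.7 − 6.103 − 5 = 4.597 cmH2O.
R = 4.597 / 1.0167 = 4.521 cmH2O·s/L.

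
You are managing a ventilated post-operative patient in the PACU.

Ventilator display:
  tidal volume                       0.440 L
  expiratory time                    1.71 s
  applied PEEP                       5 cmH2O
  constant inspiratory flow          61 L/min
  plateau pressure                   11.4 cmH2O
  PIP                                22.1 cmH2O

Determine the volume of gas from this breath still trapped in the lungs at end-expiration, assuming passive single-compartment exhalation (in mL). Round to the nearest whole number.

Flow: 61 L/min ÷ 60 = 1.0167 L/s.
R = (PIP − Pplat)/V̇ = (22.1 − 11.4) / 1.0167 = 10.7/1.0167 = 10.524 cmH2O·s/L.
C = Vt/(Pplat − PEEP) = 440.0 / (11.4 − 5) = 440.0/6.4 = 68.75 mL/cmH2O.
τ = R × C = 10.524 × 0.06875 L/cmH2O = 0.7235 s.
Fraction remaining = e^(−Te/τ) = e^(−1.71/0.7235) = 0.09409.
Trapped volume = 440.0 × 0.09409 = 41.4 mL.

41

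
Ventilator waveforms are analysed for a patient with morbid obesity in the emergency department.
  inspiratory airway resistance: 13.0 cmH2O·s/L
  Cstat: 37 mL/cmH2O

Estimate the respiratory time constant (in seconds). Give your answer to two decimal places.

τ = R × C = 13.0 × 37 mL/cmH2O = 13.0 × 0.037 L/cmH2O = 0.481 s.

0.48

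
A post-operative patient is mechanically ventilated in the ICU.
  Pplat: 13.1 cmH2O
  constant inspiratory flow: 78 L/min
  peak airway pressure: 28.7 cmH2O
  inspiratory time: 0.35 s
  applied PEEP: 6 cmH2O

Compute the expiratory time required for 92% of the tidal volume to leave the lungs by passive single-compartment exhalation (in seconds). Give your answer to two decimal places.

1.94

Flow: 78 L/min ÷ 60 = 1.3 L/s.
Vt = flow × Ti = 1.3 L/s × 0.35 s × 1000 mL/L = 455.0 mL.
R = (PIP − Pplat)/V̇ = (28.7 − 13.1) / 1.3 = 15.6/1.3 = 12.0 cmH2O·s/L.
C = Vt/(Pplat − PEEP) = 455.0 / (13.1 − 6) = 455.0/7.1 = 64.085 mL/cmH2O.
τ = R × C = 12.0 × 0.06409 L/cmH2O = 0.7691 s.
t = −τ·ln(1 − 0.92) = −0.7691·ln(0.08) = 1.943 s.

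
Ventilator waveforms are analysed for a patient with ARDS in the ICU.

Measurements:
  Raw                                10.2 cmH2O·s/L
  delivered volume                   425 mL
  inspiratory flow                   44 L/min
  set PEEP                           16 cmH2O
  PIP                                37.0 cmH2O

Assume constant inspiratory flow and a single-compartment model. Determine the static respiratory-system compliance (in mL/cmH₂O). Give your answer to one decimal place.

31.4

Flow: 44 L/min ÷ 60 = 0.7333 L/s.
Equation of motion (constant flow): PIP = Vt/C + R·V̇ + PEEP.
Vt/C = PIP − R·V̇ − PEEP = 37.0 − 10.2×0.7333 − 16 = 37.0 − 7.48 − 16 = 13.52 cmH2O.
C = Vt / 13.52 = 425 / 13.52 = 31.435 mL/cmH2O.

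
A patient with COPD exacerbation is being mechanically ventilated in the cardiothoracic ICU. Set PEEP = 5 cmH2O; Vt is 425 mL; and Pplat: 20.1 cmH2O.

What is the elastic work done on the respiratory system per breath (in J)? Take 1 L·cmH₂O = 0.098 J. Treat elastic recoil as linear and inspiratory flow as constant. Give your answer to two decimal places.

Elastic work ≈ ½ × (Pplat − PEEP) × Vt = 0.5 × (20.1 − 5) × 0.425 L = 0.5 × 15.1 × 0.425 = 3.209 L·cmH2O.
× 0.098 J/(L·cmH2O) → 0.3145 J.

0.31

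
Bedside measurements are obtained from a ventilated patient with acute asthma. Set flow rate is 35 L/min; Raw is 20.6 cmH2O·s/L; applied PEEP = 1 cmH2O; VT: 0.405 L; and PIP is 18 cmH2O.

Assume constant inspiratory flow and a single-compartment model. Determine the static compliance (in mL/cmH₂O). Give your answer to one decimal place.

Flow: 35 L/min ÷ 60 = 0.5833 L/s.
Equation of motion (constant flow): PIP = Vt/C + R·V̇ + PEEP.
Vt/C = PIP − R·V̇ − PEEP = 18 − 20.6×0.5833 − 1 = 18 − 12.016 − 1 = 4.984 cmH2O.
C = Vt / 4.984 = 405 / 4.984 = 81.26 mL/cmH2O.

81.3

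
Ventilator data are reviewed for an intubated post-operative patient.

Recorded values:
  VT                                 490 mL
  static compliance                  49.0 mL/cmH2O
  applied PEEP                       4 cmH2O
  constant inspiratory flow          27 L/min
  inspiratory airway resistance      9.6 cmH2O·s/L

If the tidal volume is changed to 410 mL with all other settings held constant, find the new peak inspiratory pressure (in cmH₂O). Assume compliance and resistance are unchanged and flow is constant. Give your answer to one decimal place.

16.7

Flow: 27 L/min ÷ 60 = 0.45 L/s.
PIP = Vt/C + R·V̇ + PEEP (constant-flow equation of motion).
Only the elastic term changes: ΔPIP = ΔVt / C = (410 − 490) / 49.0 = -1.633 cmH2O.
Original PIP = 490/49.0 + 9.6×0.45 + 4 = 18.32 cmH2O; new PIP = 18.32 + (-1.633) = 16.687 cmH2O.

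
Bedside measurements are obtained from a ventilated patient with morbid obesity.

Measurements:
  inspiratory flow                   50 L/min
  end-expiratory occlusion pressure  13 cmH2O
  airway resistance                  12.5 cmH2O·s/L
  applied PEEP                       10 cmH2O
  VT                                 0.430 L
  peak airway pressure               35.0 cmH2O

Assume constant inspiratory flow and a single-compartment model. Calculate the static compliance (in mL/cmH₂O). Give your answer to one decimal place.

Flow: 50 L/min ÷ 60 = 0.8333 L/s.
Total PEEP = 13 cmH2O (set 10 + intrinsic 3); this is the baseline alveolar pressure.
Equation of motion (constant flow): PIP = Vt/C + R·V̇ + PEEP.
Vt/C = PIP − R·V̇ − PEEP = 35.0 − 12.5×0.8333 − 13 = 35.0 − 10.416 − 13 = 11.584 cmH2O.
C = Vt / 11.584 = 430 / 11.584 = 37.12 mL/cmH2O.

37.1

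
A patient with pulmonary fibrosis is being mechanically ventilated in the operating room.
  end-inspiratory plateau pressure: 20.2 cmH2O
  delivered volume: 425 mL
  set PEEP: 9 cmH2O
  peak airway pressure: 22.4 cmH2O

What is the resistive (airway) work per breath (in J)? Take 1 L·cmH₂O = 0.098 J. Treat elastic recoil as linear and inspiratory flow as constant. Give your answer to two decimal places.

0.09

With constant inspiratory flow the resistive pressure is constant at PIP − Pplat = 22.4 − 20.2 = 2.2 cmH2O, so resistive work = 2.2 × 0.425 = 0.935 L·cmH2O.
× 0.098 J/(L·cmH2O) → 0.09163 J.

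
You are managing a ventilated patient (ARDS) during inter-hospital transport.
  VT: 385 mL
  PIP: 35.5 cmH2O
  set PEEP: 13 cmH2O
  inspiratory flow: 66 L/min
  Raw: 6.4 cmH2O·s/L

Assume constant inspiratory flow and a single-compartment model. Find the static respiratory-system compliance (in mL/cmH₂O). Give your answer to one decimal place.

24.9

Flow: 66 L/min ÷ 60 = 1.1 L/s.
Equation of motion (constant flow): PIP = Vt/C + R·V̇ + PEEP.
Vt/C = PIP − R·V̇ − PEEP = 35.5 − 6.4×1.1 − 13 = 35.5 − 7.04 − 13 = 15.46 cmH2O.
C = Vt / 15.46 = 385 / 15.46 = 24.903 mL/cmH2O.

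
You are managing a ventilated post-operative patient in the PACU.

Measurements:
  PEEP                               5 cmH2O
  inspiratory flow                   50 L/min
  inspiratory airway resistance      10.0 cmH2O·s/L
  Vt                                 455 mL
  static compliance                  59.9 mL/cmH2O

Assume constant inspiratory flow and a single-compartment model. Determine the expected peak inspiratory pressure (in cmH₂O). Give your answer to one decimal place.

Flow: 50 L/min ÷ 60 = 0.8333 L/s.
Equation of motion (constant flow): PIP = Vt/C + R·V̇ + PEEP.
PIP = 455/59.9 + 10.0×0.8333 + 5 = 7.596 + 8.333 + 5 = 20.929 cmH2O.

20.9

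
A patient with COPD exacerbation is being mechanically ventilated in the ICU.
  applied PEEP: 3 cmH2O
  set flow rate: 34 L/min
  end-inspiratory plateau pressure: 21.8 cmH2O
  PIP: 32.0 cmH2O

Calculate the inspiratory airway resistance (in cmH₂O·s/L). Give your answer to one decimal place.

Flow: 34 L/min ÷ 60 = 0.5667 L/s.
Raw = (PIP − Pplat) / flow = (32.0 − 21.8) / 0.5667 = 10.2 / 0.5667 = 17.999 cmH2O·s/L.

18.0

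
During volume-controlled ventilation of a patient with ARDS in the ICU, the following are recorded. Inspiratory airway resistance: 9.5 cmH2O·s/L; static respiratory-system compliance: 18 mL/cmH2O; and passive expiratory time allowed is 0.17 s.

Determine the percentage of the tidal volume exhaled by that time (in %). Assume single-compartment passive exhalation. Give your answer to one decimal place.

τ = R × C = 9.5 × 18 mL/cmH2O = 9.5 × 0.018 L/cmH2O = 0.171 s.
Passive exhalation: V(t)/V₀ = e^(−t/τ) = e^(−0.17/0.171) = 0.37.
Fraction exhaled = 1 − 0.37 = 0.63 → 63.0%.

63.0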